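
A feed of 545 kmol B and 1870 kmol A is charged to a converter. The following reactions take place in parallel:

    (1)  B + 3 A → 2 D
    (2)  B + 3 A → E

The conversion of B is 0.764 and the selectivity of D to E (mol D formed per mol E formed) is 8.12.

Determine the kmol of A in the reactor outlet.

Conversion of B: B consumed = 0.764 × 545 = 416.4 kmol = 1ξ₁ + 1ξ₂.
Selectivity: 2ξ₁ / (1ξ₂) = 8.12 → ξ₁ = 4.06 ξ₂.
Substitute: (1·4.06 + 1) ξ₂ = 416.4 → ξ₂ = 82.29 kmol, ξ₁ = 334.1 kmol.
Outlet amounts (n = n₀ + Σ ν·ξ):
  B: 545 − 1(334.1) − 1(82.29) = 128.6
  A: 1870 − 3(334.1) − 3(82.29) = 620.9
  D: 0 + 2(334.1) = 668.2
  E: 0 + 1(82.29) = 82.29

621 kmol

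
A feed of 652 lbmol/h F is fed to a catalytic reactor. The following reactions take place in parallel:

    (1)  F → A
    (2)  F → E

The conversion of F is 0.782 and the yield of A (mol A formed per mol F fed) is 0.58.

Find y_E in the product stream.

Yield of A: 1ξ₁ / 652 = 0.58 → ξ₁ = 378.2 lbmol/h.
Conversion of F: 1ξ₁ + 1ξ₂ = 0.782 × 652 = 509.9 → ξ₂ = 131.7 lbmol/h.
Outlet amounts (n = n₀ + Σ ν·ξ):
  F: 652 − 1(378.2) − 1(131.7) = 142.1
  A: 0 + 1(378.2) = 378.2
  E: 0 + 1(131.7) = 131.7
Total out = 652 lbmol/h; y_E = 131.7 / 652 = 0.202.

0.202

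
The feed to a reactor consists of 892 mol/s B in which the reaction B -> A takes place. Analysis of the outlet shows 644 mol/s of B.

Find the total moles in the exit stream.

For B: n = n₀ − 1ξ → 644 = 892 − 1ξ, giving ξ = 248 mol/s.
Outlet amounts (n = n₀ + ν ξ):
  B: 892 − 1(248) = 644
  A: 0 + 1(248) = 248
Total out = 644 + 248 = 892 mol/s.

892 mol/s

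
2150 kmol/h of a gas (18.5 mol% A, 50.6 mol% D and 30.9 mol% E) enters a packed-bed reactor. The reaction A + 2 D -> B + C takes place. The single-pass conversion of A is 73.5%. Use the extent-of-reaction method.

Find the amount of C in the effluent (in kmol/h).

292 kmol/h

A reacted = 0.735 × 397.8 = 292.3 kmol/h; ν_A = −1, so ξ = 292.3/1 = 292.3 kmol/h.
Outlet amounts (n = n₀ + ν ξ):
  A: 397.8 − 1(292.3) = 105.4
  D: 1088 − 2(292.3) = 503.2
  B: 0 + 1(292.3) = 292.3
  C: 0 + 1(292.3) = 292.3
  E: 664.4 (inert)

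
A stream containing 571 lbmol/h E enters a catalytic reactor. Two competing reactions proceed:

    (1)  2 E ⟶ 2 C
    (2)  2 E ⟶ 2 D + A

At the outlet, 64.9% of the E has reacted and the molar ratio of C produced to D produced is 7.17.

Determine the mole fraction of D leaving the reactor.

Conversion of E: E consumed = 0.649 × 571 = 370.6 lbmol/h = 2ξ₁ + 2ξ₂.
Selectivity: 2ξ₁ / (2ξ₂) = 7.17 → ξ₁ = 7.17 ξ₂.
Substitute: (2·7.17 + 2) ξ₂ = 370.6 → ξ₂ = 22.68 lbmol/h, ξ₁ = 162.6 lbmol/h.
Outlet amounts (n = n₀ + Σ ν·ξ):
  E: 571 − 2(162.6) − 2(22.68) = 200.4
  C: 0 + 2(162.6) = 325.2
  D: 0 + 2(22.68) = 45.36
  A: 0 + 1(22.68) = 22.68
Total out = 593.7 lbmol/h; y_D = 45.36 / 593.7 = 0.0764.

0.0764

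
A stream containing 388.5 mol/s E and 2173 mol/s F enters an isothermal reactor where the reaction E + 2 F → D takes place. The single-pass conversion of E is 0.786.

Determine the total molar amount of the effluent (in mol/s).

1950 mol/s

E reacted = 0.786 × 388.5 = 305.4 mol/s; ν_E = −1, so ξ = 305.4/1 = 305.4 mol/s.
Outlet amounts (n = n₀ + ν ξ):
  E: 388.5 − 1(305.4) = 83.14
  F: 2173 − 2(305.4) = 1562
  D: 0 + 1(305.4) = 305.4
Total out = 83.14 + 1562 + 305.4 = 1951 mol/s.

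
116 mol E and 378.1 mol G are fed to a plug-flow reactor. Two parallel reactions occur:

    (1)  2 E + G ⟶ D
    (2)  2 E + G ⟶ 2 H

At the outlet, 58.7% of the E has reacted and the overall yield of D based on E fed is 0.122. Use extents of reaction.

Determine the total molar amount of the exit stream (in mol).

Yield of D: 1ξ₁ / 116 = 0.122 → ξ₁ = 14.15 mol.
Conversion of E: 2ξ₁ + 2ξ₂ = 0.587 × 116 = 68.09 → ξ₂ = 19.89 mol.
Outlet amounts (n = n₀ + Σ ν·ξ):
  E: 116 − 2(14.15) − 2(19.89) = 47.91
  G: 378.1 − 1(14.15) − 1(19.89) = 344.1
  D: 0 + 1(14.15) = 14.15
  H: 0 + 2(19.89) = 39.79
Total out = 47.91 + 344.1 + 14.15 + 39.79 = 445.9 mol.

446 mol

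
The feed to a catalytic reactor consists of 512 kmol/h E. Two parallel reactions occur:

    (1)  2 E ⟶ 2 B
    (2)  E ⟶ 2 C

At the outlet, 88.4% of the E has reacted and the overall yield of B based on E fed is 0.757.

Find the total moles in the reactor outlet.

Yield of B: 2ξ₁ / 512 = 0.757 → ξ₁ = 193.8 kmol/h.
Conversion of E: 2ξ₁ + 1ξ₂ = 0.884 × 512 = 452.6 → ξ₂ = 65.02 kmol/h.
Outlet amounts (n = n₀ + Σ ν·ξ):
  E: 512 − 2(193.8) − 1(65.02) = 59.39
  B: 0 + 2(193.8) = 387.6
  C: 0 + 2(65.02) = 130
Total out = 59.39 + 387.6 + 130 = 577 kmol/h.

577 kmol/h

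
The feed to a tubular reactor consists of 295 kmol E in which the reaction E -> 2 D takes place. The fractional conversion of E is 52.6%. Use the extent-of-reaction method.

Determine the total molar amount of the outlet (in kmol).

E reacted = 0.526 × 295 = 155.2 kmol; ν_E = −1, so ξ = 155.2/1 = 155.2 kmol.
Outlet amounts (n = n₀ + ν ξ):
  E: 295 − 1(155.2) = 139.8
  D: 0 + 2(155.2) = 310.3
Total out = 139.8 + 310.3 = 450.2 kmol.

450 kmol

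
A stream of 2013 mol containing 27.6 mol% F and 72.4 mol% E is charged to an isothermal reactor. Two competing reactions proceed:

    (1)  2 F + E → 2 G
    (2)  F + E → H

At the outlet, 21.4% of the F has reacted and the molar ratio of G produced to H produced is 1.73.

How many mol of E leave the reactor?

1380 mol

Conversion of F: F consumed = 0.214 × 555.6 = 118.9 mol = 2ξ₁ + 1ξ₂.
Selectivity: 2ξ₁ / (1ξ₂) = 1.73 → ξ₁ = 0.865 ξ₂.
Substitute: (2·0.865 + 1) ξ₂ = 118.9 → ξ₂ = 43.55 mol, ξ₁ = 37.67 mol.
Outlet amounts (n = n₀ + Σ ν·ξ):
  F: 555.6 − 2(37.67) − 1(43.55) = 436.7
  E: 1457 − 1(37.67) − 1(43.55) = 1376
  G: 0 + 2(37.67) = 75.34
  H: 0 + 1(43.55) = 43.55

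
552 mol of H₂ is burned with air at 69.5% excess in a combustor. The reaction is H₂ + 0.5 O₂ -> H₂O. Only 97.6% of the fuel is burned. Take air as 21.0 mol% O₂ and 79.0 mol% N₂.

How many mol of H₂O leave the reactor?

Stoichiometric O₂ = 0.5 × 552 = 276 mol; O₂ fed = 276 × 1.695 = 467.8 mol.
N₂ fed = 467.8 × 79/21 = 1760 mol.
Fuel reacted = 0.976 × 552 → ξ = 538.8 mol.
Outlet (n = n₀ + ν ξ):
  H₂: 552 − 1(538.8) = 13.25
  O₂: 467.8 − 0.5(538.8) = 198.4
  N₂: 1760 (inert)
  H₂O: 0 + 1(538.8) = 538.8

539 mol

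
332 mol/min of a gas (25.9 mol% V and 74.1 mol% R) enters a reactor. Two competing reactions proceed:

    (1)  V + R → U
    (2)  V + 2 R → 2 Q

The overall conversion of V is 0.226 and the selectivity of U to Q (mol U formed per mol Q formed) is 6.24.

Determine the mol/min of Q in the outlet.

2.88 mol/min

Conversion of V: V consumed = 0.226 × 85.99 = 19.43 mol/min = 1ξ₁ + 1ξ₂.
Selectivity: 1ξ₁ / (2ξ₂) = 6.24 → ξ₁ = 12.48 ξ₂.
Substitute: (1·12.48 + 1) ξ₂ = 19.43 → ξ₂ = 1.442 mol/min, ξ₁ = 17.99 mol/min.
Outlet amounts (n = n₀ + Σ ν·ξ):
  V: 85.99 − 1(17.99) − 1(1.442) = 66.55
  R: 246 − 1(17.99) − 2(1.442) = 225.1
  U: 0 + 1(17.99) = 17.99
  Q: 0 + 2(1.442) = 2.883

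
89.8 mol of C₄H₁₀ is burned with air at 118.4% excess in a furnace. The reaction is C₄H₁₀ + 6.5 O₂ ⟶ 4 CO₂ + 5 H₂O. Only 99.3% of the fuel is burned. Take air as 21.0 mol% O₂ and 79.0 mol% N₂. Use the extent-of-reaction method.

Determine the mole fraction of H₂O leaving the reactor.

0.0708

Stoichiometric O₂ = 6.5 × 89.8 = 583.7 mol; O₂ fed = 583.7 × 2.184 = 1275 mol.
N₂ fed = 1275 × 79/21 = 4796 mol.
Fuel reacted = 0.993 × 89.8 → ξ = 89.17 mol.
Outlet (n = n₀ + ν ξ):
  C₄H₁₀: 89.8 − 1(89.17) = 0.6286
  O₂: 1275 − 6.5(89.17) = 695.2
  N₂: 4796 (inert)
  CO₂: 0 + 4(89.17) = 356.7
  H₂O: 0 + 5(89.17) = 445.9
Total out = 6294 mol; y_H₂O = 445.9 / 6294 = 0.07084.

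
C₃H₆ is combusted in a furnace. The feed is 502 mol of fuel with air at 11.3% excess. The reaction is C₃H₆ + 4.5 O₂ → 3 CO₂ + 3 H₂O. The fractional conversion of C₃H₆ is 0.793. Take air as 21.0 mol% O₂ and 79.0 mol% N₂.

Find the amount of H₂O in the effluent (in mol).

Stoichiometric O₂ = 4.5 × 502 = 2259 mol; O₂ fed = 2259 × 1.113 = 2514 mol.
N₂ fed = 2514 × 79/21 = 9458 mol.
Fuel reacted = 0.793 × 502 → ξ = 398.1 mol.
Outlet (n = n₀ + ν ξ):
  C₃H₆: 502 − 1(398.1) = 103.9
  O₂: 2514 − 4.5(398.1) = 722.9
  N₂: 9458 (inert)
  CO₂: 0 + 3(398.1) = 1194
  H₂O: 0 + 3(398.1) = 1194

1190 mol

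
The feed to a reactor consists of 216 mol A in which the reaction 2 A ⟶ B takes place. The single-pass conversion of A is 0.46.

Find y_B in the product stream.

0.299

A reacted = 0.46 × 216 = 99.36 mol; ν_A = −2, so ξ = 99.36/2 = 49.68 mol.
Outlet amounts (n = n₀ + ν ξ):
  A: 216 − 2(49.68) = 116.6
  B: 0 + 1(49.68) = 49.68
Total out = 166.3 mol; y_B = 49.68 / 166.3 = 0.2987.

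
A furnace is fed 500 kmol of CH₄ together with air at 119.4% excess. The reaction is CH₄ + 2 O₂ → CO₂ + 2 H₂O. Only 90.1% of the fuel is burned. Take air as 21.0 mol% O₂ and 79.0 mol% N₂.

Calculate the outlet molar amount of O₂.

1290 kmol

Stoichiometric O₂ = 2 × 500 = 1000 kmol; O₂ fed = 1000 × 2.194 = 2194 kmol.
N₂ fed = 2194 × 79/21 = 8254 kmol.
Fuel reacted = 0.901 × 500 → ξ = 450.5 kmol.
Outlet (n = n₀ + ν ξ):
  CH₄: 500 − 1(450.5) = 49.5
  O₂: 2194 − 2(450.5) = 1293
  N₂: 8254 (inert)
  CO₂: 0 + 1(450.5) = 450.5
  H₂O: 0 + 2(450.5) = 901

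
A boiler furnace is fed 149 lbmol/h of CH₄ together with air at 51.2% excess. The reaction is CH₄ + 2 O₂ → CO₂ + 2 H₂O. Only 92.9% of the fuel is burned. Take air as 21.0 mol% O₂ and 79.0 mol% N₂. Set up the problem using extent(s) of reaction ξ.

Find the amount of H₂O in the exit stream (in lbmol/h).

Stoichiometric O₂ = 2 × 149 = 298 lbmol/h; O₂ fed = 298 × 1.512 = 450.6 lbmol/h.
N₂ fed = 450.6 × 79/21 = 1695 lbmol/h.
Fuel reacted = 0.929 × 149 → ξ = 138.4 lbmol/h.
Outlet (n = n₀ + ν ξ):
  CH₄: 149 − 1(138.4) = 10.58
  O₂: 450.6 − 2(138.4) = 173.7
  N₂: 1695 (inert)
  CO₂: 0 + 1(138.4) = 138.4
  H₂O: 0 + 2(138.4) = 276.8

277 lbmol/h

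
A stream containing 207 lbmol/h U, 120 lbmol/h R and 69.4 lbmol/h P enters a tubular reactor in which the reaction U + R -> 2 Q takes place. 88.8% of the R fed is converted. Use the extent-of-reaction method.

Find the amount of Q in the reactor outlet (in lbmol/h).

213 lbmol/h

R reacted = 0.888 × 120 = 106.6 lbmol/h; ν_R = −1, so ξ = 106.6/1 = 106.6 lbmol/h.
Outlet amounts (n = n₀ + ν ξ):
  U: 207 − 1(106.6) = 100.4
  R: 120 − 1(106.6) = 13.44
  Q: 0 + 2(106.6) = 213.1
  P: 69.4 (inert)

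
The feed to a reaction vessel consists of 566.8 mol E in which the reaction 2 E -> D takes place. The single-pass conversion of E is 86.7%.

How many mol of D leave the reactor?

E reacted = 0.867 × 566.8 = 491.4 mol; ν_E = −2, so ξ = 491.4/2 = 245.7 mol.
Outlet amounts (n = n₀ + ν ξ):
  E: 566.8 − 2(245.7) = 75.38
  D: 0 + 1(245.7) = 245.7

246 mol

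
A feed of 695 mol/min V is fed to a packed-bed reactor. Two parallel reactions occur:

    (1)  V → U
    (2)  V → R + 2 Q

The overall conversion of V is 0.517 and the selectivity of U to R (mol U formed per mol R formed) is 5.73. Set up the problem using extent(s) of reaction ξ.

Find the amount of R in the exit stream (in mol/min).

53.4 mol/min

Conversion of V: V consumed = 0.517 × 695 = 359.3 mol/min = 1ξ₁ + 1ξ₂.
Selectivity: 1ξ₁ / (1ξ₂) = 5.73 → ξ₁ = 5.73 ξ₂.
Substitute: (1·5.73 + 1) ξ₂ = 359.3 → ξ₂ = 53.39 mol/min, ξ₁ = 305.9 mol/min.
Outlet amounts (n = n₀ + Σ ν·ξ):
  V: 695 − 1(305.9) − 1(53.39) = 335.7
  U: 0 + 1(305.9) = 305.9
  R: 0 + 1(53.39) = 53.39
  Q: 0 + 2(53.39) = 106.8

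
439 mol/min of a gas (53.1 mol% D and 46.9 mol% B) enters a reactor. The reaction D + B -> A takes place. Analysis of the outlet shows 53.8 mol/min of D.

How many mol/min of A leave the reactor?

For D: n = n₀ − 1ξ → 53.8 = 233.1 − 1ξ, giving ξ = 179.3 mol/min.
Outlet amounts (n = n₀ + ν ξ):
  D: 233.1 − 1(179.3) = 53.8
  B: 205.9 − 1(179.3) = 26.58
  A: 0 + 1(179.3) = 179.3

179 mol/min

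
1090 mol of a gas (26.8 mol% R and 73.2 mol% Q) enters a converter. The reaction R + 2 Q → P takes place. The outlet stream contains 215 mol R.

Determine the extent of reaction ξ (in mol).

ξ = 77.1 mol

For R: n = n₀ − 1ξ → 215 = 292.1 − 1ξ, giving ξ = 77.12 mol.
Outlet amounts (n = n₀ + ν ξ):
  R: 292.1 − 1(77.12) = 215
  Q: 797.9 − 2(77.12) = 643.6
  P: 0 + 1(77.12) = 77.12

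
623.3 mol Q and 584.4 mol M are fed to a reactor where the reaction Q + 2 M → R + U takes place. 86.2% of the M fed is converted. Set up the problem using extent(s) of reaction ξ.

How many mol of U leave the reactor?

M reacted = 0.862 × 584.4 = 503.8 mol; ν_M = −2, so ξ = 503.8/2 = 251.9 mol.
Outlet amounts (n = n₀ + ν ξ):
  Q: 623.3 − 1(251.9) = 371.4
  M: 584.4 − 2(251.9) = 80.65
  R: 0 + 1(251.9) = 251.9
  U: 0 + 1(251.9) = 251.9

252 mol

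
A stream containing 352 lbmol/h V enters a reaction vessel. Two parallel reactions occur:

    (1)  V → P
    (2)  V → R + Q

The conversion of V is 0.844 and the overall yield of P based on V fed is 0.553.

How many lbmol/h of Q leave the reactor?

Yield of P: 1ξ₁ / 352 = 0.553 → ξ₁ = 194.7 lbmol/h.
Conversion of V: 1ξ₁ + 1ξ₂ = 0.844 × 352 = 297.1 → ξ₂ = 102.4 lbmol/h.
Outlet amounts (n = n₀ + Σ ν·ξ):
  V: 352 − 1(194.7) − 1(102.4) = 54.91
  P: 0 + 1(194.7) = 194.7
  R: 0 + 1(102.4) = 102.4
  Q: 0 + 1(102.4) = 102.4

102 lbmol/h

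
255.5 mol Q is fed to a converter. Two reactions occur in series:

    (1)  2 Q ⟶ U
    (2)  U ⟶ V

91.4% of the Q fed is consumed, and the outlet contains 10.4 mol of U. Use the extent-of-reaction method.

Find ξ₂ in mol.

ξ₂ = 106 mol

Conversion of Q: Q consumed = 2ξ₁ = 0.914 × 255.5 → ξ₁ = 116.8 mol.
U balance: n_U = 0 + 1ξ₁ − 1ξ₂ = 10.4 → ξ₂ = (1·116.8 − 10.4)/1 = 106.4 mol.
Outlet amounts (n = n₀ + Σ ν·ξ):
  Q: 255.5 − 2(116.8) = 21.97
  U: 0 + 1(116.8) − 1(106.4) = 10.4
  V: 0 + 1(106.4) = 106.4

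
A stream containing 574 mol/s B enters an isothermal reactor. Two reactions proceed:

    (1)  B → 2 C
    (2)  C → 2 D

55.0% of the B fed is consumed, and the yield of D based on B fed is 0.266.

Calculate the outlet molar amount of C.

555 mol/s

Conversion of B: B consumed = 1ξ₁ = 0.55 × 574 → ξ₁ = 315.7 mol/s.
Yield of D: 2ξ₂ / 574 = 0.266 → ξ₂ = 76.34 mol/s.
Outlet amounts (n = n₀ + Σ ν·ξ):
  B: 574 − 1(315.7) = 258.3
  C: 0 + 2(315.7) − 1(76.34) = 555.1
  D: 0 + 2(76.34) = 152.7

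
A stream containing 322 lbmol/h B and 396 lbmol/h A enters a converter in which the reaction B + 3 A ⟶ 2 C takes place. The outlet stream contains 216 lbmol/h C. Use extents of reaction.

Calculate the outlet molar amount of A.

72 lbmol/h

For C: n = n₀ + 2ξ → 216 = 0 + 2ξ, giving ξ = 108 lbmol/h.
Outlet amounts (n = n₀ + ν ξ):
  B: 322 − 1(108) = 214
  A: 396 − 3(108) = 72
  C: 0 + 2(108) = 216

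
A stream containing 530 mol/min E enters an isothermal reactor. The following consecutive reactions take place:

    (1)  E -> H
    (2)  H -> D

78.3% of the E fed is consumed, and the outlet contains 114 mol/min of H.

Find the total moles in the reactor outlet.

Conversion of E: E consumed = 1ξ₁ = 0.783 × 530 → ξ₁ = 415 mol/min.
H balance: n_H = 0 + 1ξ₁ − 1ξ₂ = 114 → ξ₂ = (1·415 − 114)/1 = 301 mol/min.
Outlet amounts (n = n₀ + Σ ν·ξ):
  E: 530 − 1(415) = 115
  H: 0 + 1(415) − 1(301) = 114
  D: 0 + 1(301) = 301
Total out = 115 + 114 + 301 = 530 mol/min.

530 mol/min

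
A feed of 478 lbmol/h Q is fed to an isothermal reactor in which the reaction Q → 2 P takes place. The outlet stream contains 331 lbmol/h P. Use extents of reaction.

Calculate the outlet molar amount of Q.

312 lbmol/h

For P: n = n₀ + 2ξ → 331 = 0 + 2ξ, giving ξ = 165.5 lbmol/h.
Outlet amounts (n = n₀ + ν ξ):
  Q: 478 − 1(165.5) = 312.5
  P: 0 + 2(165.5) = 331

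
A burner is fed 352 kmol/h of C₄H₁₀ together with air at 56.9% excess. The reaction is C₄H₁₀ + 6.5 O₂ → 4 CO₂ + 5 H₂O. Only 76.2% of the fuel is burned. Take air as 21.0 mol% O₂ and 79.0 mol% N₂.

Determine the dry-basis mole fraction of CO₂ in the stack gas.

0.065

Stoichiometric O₂ = 6.5 × 352 = 2288 kmol/h; O₂ fed = 2288 × 1.569 = 3590 kmol/h.
N₂ fed = 3590 × 79/21 = 13500 kmol/h.
Fuel reacted = 0.762 × 352 → ξ = 268.2 kmol/h.
Outlet (n = n₀ + ν ξ):
  C₄H₁₀: 352 − 1(268.2) = 83.78
  O₂: 3590 − 6.5(268.2) = 1846
  N₂: 13500 (inert)
  CO₂: 0 + 4(268.2) = 1073
  H₂O: 0 + 5(268.2) = 1341
Dry total = 16510 kmol/h; y_CO₂ (dry) = 1073 / 16510 = 0.06499.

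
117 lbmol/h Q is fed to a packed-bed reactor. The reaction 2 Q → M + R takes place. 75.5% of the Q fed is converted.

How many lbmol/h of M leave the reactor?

44.2 lbmol/h

Q reacted = 0.755 × 117 = 88.33 lbmol/h; ν_Q = −2, so ξ = 88.33/2 = 44.17 lbmol/h.
Outlet amounts (n = n₀ + ν ξ):
  Q: 117 − 2(44.17) = 28.67
  M: 0 + 1(44.17) = 44.17
  R: 0 + 1(44.17) = 44.17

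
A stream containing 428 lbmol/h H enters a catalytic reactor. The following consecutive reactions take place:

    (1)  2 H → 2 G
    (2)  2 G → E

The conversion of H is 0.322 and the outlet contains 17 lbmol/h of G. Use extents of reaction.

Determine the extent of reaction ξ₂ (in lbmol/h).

ξ₂ = 60.4 lbmol/h

Conversion of H: H consumed = 2ξ₁ = 0.322 × 428 → ξ₁ = 68.91 lbmol/h.
G balance: n_G = 0 + 2ξ₁ − 2ξ₂ = 17 → ξ₂ = (2·68.91 − 17)/2 = 60.41 lbmol/h.
Outlet amounts (n = n₀ + Σ ν·ξ):
  H: 428 − 2(68.91) = 290.2
  G: 0 + 2(68.91) − 2(60.41) = 17
  E: 0 + 1(60.41) = 60.41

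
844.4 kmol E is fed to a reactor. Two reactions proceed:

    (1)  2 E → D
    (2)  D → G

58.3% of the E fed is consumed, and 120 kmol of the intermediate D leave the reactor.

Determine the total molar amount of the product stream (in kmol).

Conversion of E: E consumed = 2ξ₁ = 0.583 × 844.4 → ξ₁ = 246.1 kmol.
D balance: n_D = 0 + 1ξ₁ − 1ξ₂ = 120 → ξ₂ = (1·246.1 − 120)/1 = 126.1 kmol.
Outlet amounts (n = n₀ + Σ ν·ξ):
  E: 844.4 − 2(246.1) = 352.1
  D: 0 + 1(246.1) − 1(126.1) = 120
  G: 0 + 1(126.1) = 126.1
Total out = 352.1 + 120 + 126.1 = 598.3 kmol.

598 kmol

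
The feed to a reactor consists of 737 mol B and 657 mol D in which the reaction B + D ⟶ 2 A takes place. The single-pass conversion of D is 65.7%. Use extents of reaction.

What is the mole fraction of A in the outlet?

D reacted = 0.657 × 657 = 431.6 mol; ν_D = −1, so ξ = 431.6/1 = 431.6 mol.
Outlet amounts (n = n₀ + ν ξ):
  B: 737 − 1(431.6) = 305.4
  D: 657 − 1(431.6) = 225.4
  A: 0 + 2(431.6) = 863.3
Total out = 1394 mol; y_A = 863.3 / 1394 = 0.6193.

0.619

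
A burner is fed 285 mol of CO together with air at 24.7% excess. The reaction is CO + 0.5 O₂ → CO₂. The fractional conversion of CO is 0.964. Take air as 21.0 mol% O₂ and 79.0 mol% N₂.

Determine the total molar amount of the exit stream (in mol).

994 mol

Stoichiometric O₂ = 0.5 × 285 = 142.5 mol; O₂ fed = 142.5 × 1.247 = 177.7 mol.
N₂ fed = 177.7 × 79/21 = 668.5 mol.
Fuel reacted = 0.964 × 285 → ξ = 274.7 mol.
Outlet (n = n₀ + ν ξ):
  CO: 285 − 1(274.7) = 10.26
  O₂: 177.7 − 0.5(274.7) = 40.33
  N₂: 668.5 (inert)
  CO₂: 0 + 1(274.7) = 274.7
Total out = 10.26 + 40.33 + 668.5 + 274.7 = 993.8 mol.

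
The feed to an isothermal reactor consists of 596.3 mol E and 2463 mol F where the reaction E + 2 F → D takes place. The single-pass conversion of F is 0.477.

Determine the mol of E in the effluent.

8.87 mol

F reacted = 0.477 × 2463 = 1175 mol; ν_F = −2, so ξ = 1175/2 = 587.4 mol.
Outlet amounts (n = n₀ + ν ξ):
  E: 596.3 − 1(587.4) = 8.875
  F: 2463 − 2(587.4) = 1288
  D: 0 + 1(587.4) = 587.4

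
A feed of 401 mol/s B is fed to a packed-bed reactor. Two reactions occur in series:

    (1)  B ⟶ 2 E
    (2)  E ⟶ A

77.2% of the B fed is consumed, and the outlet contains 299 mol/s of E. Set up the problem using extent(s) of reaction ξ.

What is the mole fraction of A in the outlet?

0.451

Conversion of B: B consumed = 1ξ₁ = 0.772 × 401 → ξ₁ = 309.6 mol/s.
E balance: n_E = 0 + 2ξ₁ − 1ξ₂ = 299 → ξ₂ = (2·309.6 − 299)/1 = 320.1 mol/s.
Outlet amounts (n = n₀ + Σ ν·ξ):
  B: 401 − 1(309.6) = 91.43
  E: 0 + 2(309.6) − 1(320.1) = 299
  A: 0 + 1(320.1) = 320.1
Total out = 710.6 mol/s; y_A = 320.1 / 710.6 = 0.4505.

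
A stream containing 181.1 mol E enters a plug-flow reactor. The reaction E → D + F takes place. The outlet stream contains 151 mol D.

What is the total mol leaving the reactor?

332 mol

For D: n = n₀ + 1ξ → 151 = 0 + 1ξ, giving ξ = 151 mol.
Outlet amounts (n = n₀ + ν ξ):
  E: 181.1 − 1(151) = 30.1
  D: 0 + 1(151) = 151
  F: 0 + 1(151) = 151
Total out = 30.1 + 151 + 151 = 332.1 mol.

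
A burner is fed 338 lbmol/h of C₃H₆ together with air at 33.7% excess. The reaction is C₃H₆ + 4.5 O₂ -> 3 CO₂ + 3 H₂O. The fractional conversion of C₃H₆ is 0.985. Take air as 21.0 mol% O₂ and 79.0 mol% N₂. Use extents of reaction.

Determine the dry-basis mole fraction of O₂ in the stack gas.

0.0583

Stoichiometric O₂ = 4.5 × 338 = 1521 lbmol/h; O₂ fed = 1521 × 1.337 = 2034 lbmol/h.
N₂ fed = 2034 × 79/21 = 7650 lbmol/h.
Fuel reacted = 0.985 × 338 → ξ = 332.9 lbmol/h.
Outlet (n = n₀ + ν ξ):
  C₃H₆: 338 − 1(332.9) = 5.07
  O₂: 2034 − 4.5(332.9) = 535.4
  N₂: 7650 (inert)
  CO₂: 0 + 3(332.9) = 998.8
  H₂O: 0 + 3(332.9) = 998.8
Dry total = 9189 lbmol/h; y_O₂ (dry) = 535.4 / 9189 = 0.05826.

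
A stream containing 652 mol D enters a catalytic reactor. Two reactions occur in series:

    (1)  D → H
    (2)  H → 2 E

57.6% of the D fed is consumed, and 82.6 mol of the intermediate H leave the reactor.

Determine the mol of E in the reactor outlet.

586 mol

Conversion of D: D consumed = 1ξ₁ = 0.576 × 652 → ξ₁ = 375.6 mol.
H balance: n_H = 0 + 1ξ₁ − 1ξ₂ = 82.6 → ξ₂ = (1·375.6 − 82.6)/1 = 293 mol.
Outlet amounts (n = n₀ + Σ ν·ξ):
  D: 652 − 1(375.6) = 276.4
  H: 0 + 1(375.6) − 1(293) = 82.6
  E: 0 + 2(293) = 585.9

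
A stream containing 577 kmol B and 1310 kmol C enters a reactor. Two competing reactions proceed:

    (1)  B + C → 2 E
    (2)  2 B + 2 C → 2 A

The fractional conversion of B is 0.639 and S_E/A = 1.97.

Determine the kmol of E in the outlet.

366 kmol

Conversion of B: B consumed = 0.639 × 577 = 368.7 kmol = 1ξ₁ + 2ξ₂.
Selectivity: 2ξ₁ / (2ξ₂) = 1.97 → ξ₁ = 1.97 ξ₂.
Substitute: (1·1.97 + 2) ξ₂ = 368.7 → ξ₂ = 92.87 kmol, ξ₁ = 183 kmol.
Outlet amounts (n = n₀ + Σ ν·ξ):
  B: 577 − 1(183) − 2(92.87) = 208.3
  C: 1310 − 1(183) − 2(92.87) = 941.3
  E: 0 + 2(183) = 365.9
  A: 0 + 2(92.87) = 185.7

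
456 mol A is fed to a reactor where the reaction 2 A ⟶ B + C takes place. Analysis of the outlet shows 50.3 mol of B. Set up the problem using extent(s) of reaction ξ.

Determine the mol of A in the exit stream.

355 mol

For B: n = n₀ + 1ξ → 50.3 = 0 + 1ξ, giving ξ = 50.3 mol.
Outlet amounts (n = n₀ + ν ξ):
  A: 456 − 2(50.3) = 355.4
  B: 0 + 1(50.3) = 50.3
  C: 0 + 1(50.3) = 50.3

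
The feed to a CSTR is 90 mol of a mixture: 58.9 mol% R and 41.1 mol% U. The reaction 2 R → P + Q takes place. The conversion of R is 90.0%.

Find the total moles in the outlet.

90 mol

R reacted = 0.9 × 53.01 = 47.71 mol; ν_R = −2, so ξ = 47.71/2 = 23.85 mol.
Outlet amounts (n = n₀ + ν ξ):
  R: 53.01 − 2(23.85) = 5.301
  P: 0 + 1(23.85) = 23.85
  Q: 0 + 1(23.85) = 23.85
  U: 36.99 (inert)
Total out = 5.301 + 23.85 + 23.85 + 36.99 = 90 mol.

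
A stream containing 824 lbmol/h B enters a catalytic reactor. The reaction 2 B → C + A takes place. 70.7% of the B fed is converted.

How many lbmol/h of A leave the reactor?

B reacted = 0.707 × 824 = 582.6 lbmol/h; ν_B = −2, so ξ = 582.6/2 = 291.3 lbmol/h.
Outlet amounts (n = n₀ + ν ξ):
  B: 824 − 2(291.3) = 241.4
  C: 0 + 1(291.3) = 291.3
  A: 0 + 1(291.3) = 291.3

291 lbmol/h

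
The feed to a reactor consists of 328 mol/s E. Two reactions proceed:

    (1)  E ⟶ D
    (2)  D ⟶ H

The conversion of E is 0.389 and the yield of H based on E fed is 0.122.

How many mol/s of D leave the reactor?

Conversion of E: E consumed = 1ξ₁ = 0.389 × 328 → ξ₁ = 127.6 mol/s.
Yield of H: 1ξ₂ / 328 = 0.122 → ξ₂ = 40.02 mol/s.
Outlet amounts (n = n₀ + Σ ν·ξ):
  E: 328 − 1(127.6) = 200.4
  D: 0 + 1(127.6) − 1(40.02) = 87.58
  H: 0 + 1(40.02) = 40.02

87.6 mol/s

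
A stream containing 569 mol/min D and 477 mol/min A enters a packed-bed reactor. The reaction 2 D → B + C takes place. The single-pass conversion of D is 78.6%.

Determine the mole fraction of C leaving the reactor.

D reacted = 0.786 × 569 = 447.2 mol/min; ν_D = −2, so ξ = 447.2/2 = 223.6 mol/min.
Outlet amounts (n = n₀ + ν ξ):
  D: 569 − 2(223.6) = 121.8
  B: 0 + 1(223.6) = 223.6
  C: 0 + 1(223.6) = 223.6
  A: 477 (inert)
Total out = 1046 mol/min; y_C = 223.6 / 1046 = 0.2138.

0.214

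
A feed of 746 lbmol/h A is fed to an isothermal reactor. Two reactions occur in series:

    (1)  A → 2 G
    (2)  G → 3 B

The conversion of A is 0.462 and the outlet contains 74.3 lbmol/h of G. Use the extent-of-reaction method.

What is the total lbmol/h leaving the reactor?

2320 lbmol/h

Conversion of A: A consumed = 1ξ₁ = 0.462 × 746 → ξ₁ = 344.7 lbmol/h.
G balance: n_G = 0 + 2ξ₁ − 1ξ₂ = 74.3 → ξ₂ = (2·344.7 − 74.3)/1 = 615 lbmol/h.
Outlet amounts (n = n₀ + Σ ν·ξ):
  A: 746 − 1(344.7) = 401.3
  G: 0 + 2(344.7) − 1(615) = 74.3
  B: 0 + 3(615) = 1845
Total out = 401.3 + 74.3 + 1845 = 2321 lbmol/h.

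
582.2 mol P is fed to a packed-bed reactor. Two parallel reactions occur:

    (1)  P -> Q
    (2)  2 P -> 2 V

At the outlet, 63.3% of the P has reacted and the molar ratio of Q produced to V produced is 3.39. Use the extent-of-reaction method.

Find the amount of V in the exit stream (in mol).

83.9 mol

Conversion of P: P consumed = 0.633 × 582.2 = 368.5 mol = 1ξ₁ + 2ξ₂.
Selectivity: 1ξ₁ / (2ξ₂) = 3.39 → ξ₁ = 6.78 ξ₂.
Substitute: (1·6.78 + 2) ξ₂ = 368.5 → ξ₂ = 41.97 mol, ξ₁ = 284.6 mol.
Outlet amounts (n = n₀ + Σ ν·ξ):
  P: 582.2 − 1(284.6) − 2(41.97) = 213.7
  Q: 0 + 1(284.6) = 284.6
  V: 0 + 2(41.97) = 83.95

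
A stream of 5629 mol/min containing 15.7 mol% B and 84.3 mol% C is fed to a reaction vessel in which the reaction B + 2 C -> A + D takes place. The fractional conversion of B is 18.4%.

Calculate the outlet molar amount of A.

163 mol/min

B reacted = 0.184 × 883.8 = 162.6 mol/min; ν_B = −1, so ξ = 162.6/1 = 162.6 mol/min.
Outlet amounts (n = n₀ + ν ξ):
  B: 883.8 − 1(162.6) = 721.1
  C: 4745 − 2(162.6) = 4420
  A: 0 + 1(162.6) = 162.6
  D: 0 + 1(162.6) = 162.6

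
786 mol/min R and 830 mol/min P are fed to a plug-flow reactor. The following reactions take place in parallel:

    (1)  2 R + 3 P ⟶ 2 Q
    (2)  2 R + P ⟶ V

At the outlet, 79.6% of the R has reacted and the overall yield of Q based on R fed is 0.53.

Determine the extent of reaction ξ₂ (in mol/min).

Yield of Q: 2ξ₁ / 786 = 0.53 → ξ₁ = 208.3 mol/min.
Conversion of R: 2ξ₁ + 2ξ₂ = 0.796 × 786 = 625.7 → ξ₂ = 104.5 mol/min.
Outlet amounts (n = n₀ + Σ ν·ξ):
  R: 786 − 2(208.3) − 2(104.5) = 160.3
  P: 830 − 3(208.3) − 1(104.5) = 100.6
  Q: 0 + 2(208.3) = 416.6
  V: 0 + 1(104.5) = 104.5

ξ₂ = 105 mol/min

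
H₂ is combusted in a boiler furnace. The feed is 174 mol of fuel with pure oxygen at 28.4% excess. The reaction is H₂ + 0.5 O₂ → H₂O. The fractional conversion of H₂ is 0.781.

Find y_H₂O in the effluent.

Stoichiometric O₂ = 0.5 × 174 = 87 mol; O₂ fed = 87 × 1.284 = 111.7 mol.
Fuel reacted = 0.781 × 174 → ξ = 135.9 mol.
Outlet (n = n₀ + ν ξ):
  H₂: 174 − 1(135.9) = 38.11
  O₂: 111.7 − 0.5(135.9) = 43.76
  H₂O: 0 + 1(135.9) = 135.9
Total out = 217.8 mol; y_H₂O = 135.9 / 217.8 = 0.6241.

0.624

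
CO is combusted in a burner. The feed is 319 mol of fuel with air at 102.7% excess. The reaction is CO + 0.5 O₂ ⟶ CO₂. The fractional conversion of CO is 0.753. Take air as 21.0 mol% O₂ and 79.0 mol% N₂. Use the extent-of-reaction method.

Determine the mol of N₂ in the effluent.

1220 mol

Stoichiometric O₂ = 0.5 × 319 = 159.5 mol; O₂ fed = 159.5 × 2.027 = 323.3 mol.
N₂ fed = 323.3 × 79/21 = 1216 mol.
Fuel reacted = 0.753 × 319 → ξ = 240.2 mol.
Outlet (n = n₀ + ν ξ):
  CO: 319 − 1(240.2) = 78.79
  O₂: 323.3 − 0.5(240.2) = 203.2
  N₂: 1216 (inert)
  CO₂: 0 + 1(240.2) = 240.2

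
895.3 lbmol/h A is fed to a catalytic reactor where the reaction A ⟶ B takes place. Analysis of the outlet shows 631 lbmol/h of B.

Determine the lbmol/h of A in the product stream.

264 lbmol/h

For B: n = n₀ + 1ξ → 631 = 0 + 1ξ, giving ξ = 631 lbmol/h.
Outlet amounts (n = n₀ + ν ξ):
  A: 895.3 − 1(631) = 264.3
  B: 0 + 1(631) = 631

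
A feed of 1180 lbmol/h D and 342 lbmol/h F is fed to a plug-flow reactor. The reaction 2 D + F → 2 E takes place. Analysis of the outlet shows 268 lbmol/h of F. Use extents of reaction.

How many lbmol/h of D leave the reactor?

For F: n = n₀ − 1ξ → 268 = 342 − 1ξ, giving ξ = 74 lbmol/h.
Outlet amounts (n = n₀ + ν ξ):
  D: 1180 − 2(74) = 1032
  F: 342 − 1(74) = 268
  E: 0 + 2(74) = 148

1030 lbmol/h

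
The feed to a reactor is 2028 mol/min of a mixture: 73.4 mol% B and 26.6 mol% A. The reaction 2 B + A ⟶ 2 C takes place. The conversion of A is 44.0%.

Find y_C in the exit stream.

0.265

A reacted = 0.44 × 539.4 = 237.4 mol/min; ν_A = −1, so ξ = 237.4/1 = 237.4 mol/min.
Outlet amounts (n = n₀ + ν ξ):
  B: 1489 − 2(237.4) = 1014
  A: 539.4 − 1(237.4) = 302.1
  C: 0 + 2(237.4) = 474.7
Total out = 1791 mol/min; y_C = 474.7 / 1791 = 0.2651.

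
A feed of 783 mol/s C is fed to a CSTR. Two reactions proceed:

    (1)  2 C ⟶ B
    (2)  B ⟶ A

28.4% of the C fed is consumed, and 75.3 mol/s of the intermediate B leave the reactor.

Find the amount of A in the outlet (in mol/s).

35.9 mol/s

Conversion of C: C consumed = 2ξ₁ = 0.284 × 783 → ξ₁ = 111.2 mol/s.
B balance: n_B = 0 + 1ξ₁ − 1ξ₂ = 75.3 → ξ₂ = (1·111.2 − 75.3)/1 = 35.89 mol/s.
Outlet amounts (n = n₀ + Σ ν·ξ):
  C: 783 − 2(111.2) = 560.6
  B: 0 + 1(111.2) − 1(35.89) = 75.3
  A: 0 + 1(35.89) = 35.89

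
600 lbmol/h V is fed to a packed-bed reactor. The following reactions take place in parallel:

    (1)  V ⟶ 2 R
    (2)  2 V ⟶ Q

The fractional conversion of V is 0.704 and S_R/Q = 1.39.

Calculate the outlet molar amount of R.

Conversion of V: V consumed = 0.704 × 600 = 422.4 lbmol/h = 1ξ₁ + 2ξ₂.
Selectivity: 2ξ₁ / (1ξ₂) = 1.39 → ξ₁ = 0.695 ξ₂.
Substitute: (1·0.695 + 2) ξ₂ = 422.4 → ξ₂ = 156.7 lbmol/h, ξ₁ = 108.9 lbmol/h.
Outlet amounts (n = n₀ + Σ ν·ξ):
  V: 600 − 1(108.9) − 2(156.7) = 177.6
  R: 0 + 2(108.9) = 217.9
  Q: 0 + 1(156.7) = 156.7

218 lbmol/h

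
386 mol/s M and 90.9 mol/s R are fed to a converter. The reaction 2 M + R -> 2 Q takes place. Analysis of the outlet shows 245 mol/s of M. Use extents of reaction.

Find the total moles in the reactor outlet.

406 mol/s

For M: n = n₀ − 2ξ → 245 = 386 − 2ξ, giving ξ = 70.5 mol/s.
Outlet amounts (n = n₀ + ν ξ):
  M: 386 − 2(70.5) = 245
  R: 90.9 − 1(70.5) = 20.4
  Q: 0 + 2(70.5) = 141
Total out = 245 + 20.4 + 141 = 406.4 mol/s.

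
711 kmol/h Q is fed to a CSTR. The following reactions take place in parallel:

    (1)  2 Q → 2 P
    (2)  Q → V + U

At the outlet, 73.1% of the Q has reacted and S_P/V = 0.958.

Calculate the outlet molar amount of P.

254 kmol/h

Conversion of Q: Q consumed = 0.731 × 711 = 519.7 kmol/h = 2ξ₁ + 1ξ₂.
Selectivity: 2ξ₁ / (1ξ₂) = 0.958 → ξ₁ = 0.479 ξ₂.
Substitute: (2·0.479 + 1) ξ₂ = 519.7 → ξ₂ = 265.4 kmol/h, ξ₁ = 127.1 kmol/h.
Outlet amounts (n = n₀ + Σ ν·ξ):
  Q: 711 − 2(127.1) − 1(265.4) = 191.3
  P: 0 + 2(127.1) = 254.3
  V: 0 + 1(265.4) = 265.4
  U: 0 + 1(265.4) = 265.4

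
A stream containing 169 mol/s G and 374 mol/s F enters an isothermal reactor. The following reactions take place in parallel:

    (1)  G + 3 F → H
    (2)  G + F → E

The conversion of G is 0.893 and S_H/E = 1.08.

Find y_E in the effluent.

Conversion of G: G consumed = 0.893 × 169 = 150.9 mol/s = 1ξ₁ + 1ξ₂.
Selectivity: 1ξ₁ / (1ξ₂) = 1.08 → ξ₁ = 1.08 ξ₂.
Substitute: (1·1.08 + 1) ξ₂ = 150.9 → ξ₂ = 72.56 mol/s, ξ₁ = 78.36 mol/s.
Outlet amounts (n = n₀ + Σ ν·ξ):
  G: 169 − 1(78.36) − 1(72.56) = 18.08
  F: 374 − 3(78.36) − 1(72.56) = 66.36
  H: 0 + 1(78.36) = 78.36
  E: 0 + 1(72.56) = 72.56
Total out = 235.4 mol/s; y_E = 72.56 / 235.4 = 0.3083.

0.308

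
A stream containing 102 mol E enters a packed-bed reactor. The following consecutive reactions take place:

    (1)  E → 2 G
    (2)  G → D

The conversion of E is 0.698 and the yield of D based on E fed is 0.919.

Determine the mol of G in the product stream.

Conversion of E: E consumed = 1ξ₁ = 0.698 × 102 → ξ₁ = 71.2 mol.
Yield of D: 1ξ₂ / 102 = 0.919 → ξ₂ = 93.74 mol.
Outlet amounts (n = n₀ + Σ ν·ξ):
  E: 102 − 1(71.2) = 30.8
  G: 0 + 2(71.2) − 1(93.74) = 48.65
  D: 0 + 1(93.74) = 93.74

48.7 mol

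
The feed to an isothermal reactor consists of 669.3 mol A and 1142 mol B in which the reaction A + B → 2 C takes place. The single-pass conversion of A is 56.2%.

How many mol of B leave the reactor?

A reacted = 0.562 × 669.3 = 376.1 mol; ν_A = −1, so ξ = 376.1/1 = 376.1 mol.
Outlet amounts (n = n₀ + ν ξ):
  A: 669.3 − 1(376.1) = 293.2
  B: 1142 − 1(376.1) = 765.9
  C: 0 + 2(376.1) = 752.3

766 mol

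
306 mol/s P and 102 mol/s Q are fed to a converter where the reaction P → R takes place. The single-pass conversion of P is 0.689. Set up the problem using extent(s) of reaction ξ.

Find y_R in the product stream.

P reacted = 0.689 × 306 = 210.8 mol/s; ν_P = −1, so ξ = 210.8/1 = 210.8 mol/s.
Outlet amounts (n = n₀ + ν ξ):
  P: 306 − 1(210.8) = 95.17
  R: 0 + 1(210.8) = 210.8
  Q: 102 (inert)
Total out = 408 mol/s; y_R = 210.8 / 408 = 0.5167.

0.517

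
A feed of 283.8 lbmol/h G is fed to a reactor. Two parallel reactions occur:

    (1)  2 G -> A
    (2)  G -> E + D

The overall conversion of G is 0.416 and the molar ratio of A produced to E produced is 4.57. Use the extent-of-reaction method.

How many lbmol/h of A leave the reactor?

53.2 lbmol/h

Conversion of G: G consumed = 0.416 × 283.8 = 118.1 lbmol/h = 2ξ₁ + 1ξ₂.
Selectivity: 1ξ₁ / (1ξ₂) = 4.57 → ξ₁ = 4.57 ξ₂.
Substitute: (2·4.57 + 1) ξ₂ = 118.1 → ξ₂ = 11.64 lbmol/h, ξ₁ = 53.21 lbmol/h.
Outlet amounts (n = n₀ + Σ ν·ξ):
  G: 283.8 − 2(53.21) − 1(11.64) = 165.7
  A: 0 + 1(53.21) = 53.21
  E: 0 + 1(11.64) = 11.64
  D: 0 + 1(11.64) = 11.64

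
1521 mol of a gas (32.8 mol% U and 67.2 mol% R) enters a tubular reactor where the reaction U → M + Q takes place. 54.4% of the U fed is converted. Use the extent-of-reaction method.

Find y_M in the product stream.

U reacted = 0.544 × 498.9 = 271.4 mol; ν_U = −1, so ξ = 271.4/1 = 271.4 mol.
Outlet amounts (n = n₀ + ν ξ):
  U: 498.9 − 1(271.4) = 227.5
  M: 0 + 1(271.4) = 271.4
  Q: 0 + 1(271.4) = 271.4
  R: 1022 (inert)
Total out = 1792 mol; y_M = 271.4 / 1792 = 0.1514.

0.151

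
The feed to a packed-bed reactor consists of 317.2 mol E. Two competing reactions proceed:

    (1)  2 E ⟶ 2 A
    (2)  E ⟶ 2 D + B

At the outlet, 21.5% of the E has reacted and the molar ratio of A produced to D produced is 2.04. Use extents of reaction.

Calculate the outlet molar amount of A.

54.8 mol

Conversion of E: E consumed = 0.215 × 317.2 = 68.2 mol = 2ξ₁ + 1ξ₂.
Selectivity: 2ξ₁ / (2ξ₂) = 2.04 → ξ₁ = 2.04 ξ₂.
Substitute: (2·2.04 + 1) ξ₂ = 68.2 → ξ₂ = 13.42 mol, ξ₁ = 27.39 mol.
Outlet amounts (n = n₀ + Σ ν·ξ):
  E: 317.2 − 2(27.39) − 1(13.42) = 249
  A: 0 + 2(27.39) = 54.77
  D: 0 + 2(13.42) = 26.85
  B: 0 + 1(13.42) = 13.42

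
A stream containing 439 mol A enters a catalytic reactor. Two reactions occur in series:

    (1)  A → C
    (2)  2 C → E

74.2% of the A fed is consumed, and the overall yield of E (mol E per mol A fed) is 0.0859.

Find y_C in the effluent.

Conversion of A: A consumed = 1ξ₁ = 0.742 × 439 → ξ₁ = 325.7 mol.
Yield of E: 1ξ₂ / 439 = 0.0859 → ξ₂ = 37.71 mol.
Outlet amounts (n = n₀ + Σ ν·ξ):
  A: 439 − 1(325.7) = 113.3
  C: 0 + 1(325.7) − 2(37.71) = 250.3
  E: 0 + 1(37.71) = 37.71
Total out = 401.3 mol; y_C = 250.3 / 401.3 = 0.6238.

0.624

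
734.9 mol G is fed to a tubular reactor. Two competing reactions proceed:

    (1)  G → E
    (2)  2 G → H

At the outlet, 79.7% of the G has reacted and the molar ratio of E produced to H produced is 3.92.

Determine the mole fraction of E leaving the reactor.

Conversion of G: G consumed = 0.797 × 734.9 = 585.7 mol = 1ξ₁ + 2ξ₂.
Selectivity: 1ξ₁ / (1ξ₂) = 3.92 → ξ₁ = 3.92 ξ₂.
Substitute: (1·3.92 + 2) ξ₂ = 585.7 → ξ₂ = 98.94 mol, ξ₁ = 387.8 mol.
Outlet amounts (n = n₀ + Σ ν·ξ):
  G: 734.9 − 1(387.8) − 2(98.94) = 149.2
  E: 0 + 1(387.8) = 387.8
  H: 0 + 1(98.94) = 98.94
Total out = 636 mol; y_E = 387.8 / 636 = 0.6098.

0.61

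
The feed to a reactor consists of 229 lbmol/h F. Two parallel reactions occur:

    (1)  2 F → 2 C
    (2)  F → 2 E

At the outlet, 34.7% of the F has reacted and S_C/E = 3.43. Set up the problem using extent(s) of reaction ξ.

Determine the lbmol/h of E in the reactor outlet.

20.2 lbmol/h

Conversion of F: F consumed = 0.347 × 229 = 79.46 lbmol/h = 2ξ₁ + 1ξ₂.
Selectivity: 2ξ₁ / (2ξ₂) = 3.43 → ξ₁ = 3.43 ξ₂.
Substitute: (2·3.43 + 1) ξ₂ = 79.46 → ξ₂ = 10.11 lbmol/h, ξ₁ = 34.68 lbmol/h.
Outlet amounts (n = n₀ + Σ ν·ξ):
  F: 229 − 2(34.68) − 1(10.11) = 149.5
  C: 0 + 2(34.68) = 69.35
  E: 0 + 2(10.11) = 20.22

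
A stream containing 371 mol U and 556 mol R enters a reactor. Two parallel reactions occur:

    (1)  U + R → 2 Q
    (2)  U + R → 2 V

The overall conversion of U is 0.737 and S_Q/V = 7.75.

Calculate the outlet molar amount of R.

283 mol

Conversion of U: U consumed = 0.737 × 371 = 273.4 mol = 1ξ₁ + 1ξ₂.
Selectivity: 2ξ₁ / (2ξ₂) = 7.75 → ξ₁ = 7.75 ξ₂.
Substitute: (1·7.75 + 1) ξ₂ = 273.4 → ξ₂ = 31.25 mol, ξ₁ = 242.2 mol.
Outlet amounts (n = n₀ + Σ ν·ξ):
  U: 371 − 1(242.2) − 1(31.25) = 97.57
  R: 556 − 1(242.2) − 1(31.25) = 282.6
  Q: 0 + 2(242.2) = 484.4
  V: 0 + 2(31.25) = 62.5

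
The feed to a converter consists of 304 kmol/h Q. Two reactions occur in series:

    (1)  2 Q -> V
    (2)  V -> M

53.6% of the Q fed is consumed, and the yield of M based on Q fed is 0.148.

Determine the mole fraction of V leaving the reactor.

0.164

Conversion of Q: Q consumed = 2ξ₁ = 0.536 × 304 → ξ₁ = 81.47 kmol/h.
Yield of M: 1ξ₂ / 304 = 0.148 → ξ₂ = 44.99 kmol/h.
Outlet amounts (n = n₀ + Σ ν·ξ):
  Q: 304 − 2(81.47) = 141.1
  V: 0 + 1(81.47) − 1(44.99) = 36.48
  M: 0 + 1(44.99) = 44.99
Total out = 222.5 kmol/h; y_V = 36.48 / 222.5 = 0.1639.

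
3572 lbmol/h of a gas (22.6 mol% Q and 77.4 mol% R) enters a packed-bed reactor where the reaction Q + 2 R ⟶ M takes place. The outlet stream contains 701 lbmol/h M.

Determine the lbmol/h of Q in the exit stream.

For M: n = n₀ + 1ξ → 701 = 0 + 1ξ, giving ξ = 701 lbmol/h.
Outlet amounts (n = n₀ + ν ξ):
  Q: 807.3 − 1(701) = 106.3
  R: 2765 − 2(701) = 1363
  M: 0 + 1(701) = 701

106 lbmol/h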